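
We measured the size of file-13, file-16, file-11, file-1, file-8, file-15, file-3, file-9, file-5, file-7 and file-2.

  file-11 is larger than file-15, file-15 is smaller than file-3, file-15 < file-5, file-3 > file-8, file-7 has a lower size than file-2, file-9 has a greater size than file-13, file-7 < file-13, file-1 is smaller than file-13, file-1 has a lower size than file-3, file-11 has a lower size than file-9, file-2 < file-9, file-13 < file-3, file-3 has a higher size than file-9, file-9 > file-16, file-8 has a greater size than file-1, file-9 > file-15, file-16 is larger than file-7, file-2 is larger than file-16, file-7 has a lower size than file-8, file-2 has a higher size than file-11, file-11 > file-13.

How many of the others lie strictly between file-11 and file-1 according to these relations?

Chaining upward from file-1 reaches: file-13, file-8, file-2, file-9, file-3.
Chaining downward from file-11 reaches: file-7, file-15, file-13.
Strictly between file-1 and file-11 are those in both lists: file-13 — 1 element.

1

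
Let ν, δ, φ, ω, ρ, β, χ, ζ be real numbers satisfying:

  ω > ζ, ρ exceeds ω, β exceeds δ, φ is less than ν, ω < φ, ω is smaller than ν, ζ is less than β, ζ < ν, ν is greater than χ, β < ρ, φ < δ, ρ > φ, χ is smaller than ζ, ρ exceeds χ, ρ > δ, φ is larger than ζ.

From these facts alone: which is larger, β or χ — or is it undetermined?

β

Following the relations from χ: χ < ζ < ω < φ < δ < β.
So β is larger.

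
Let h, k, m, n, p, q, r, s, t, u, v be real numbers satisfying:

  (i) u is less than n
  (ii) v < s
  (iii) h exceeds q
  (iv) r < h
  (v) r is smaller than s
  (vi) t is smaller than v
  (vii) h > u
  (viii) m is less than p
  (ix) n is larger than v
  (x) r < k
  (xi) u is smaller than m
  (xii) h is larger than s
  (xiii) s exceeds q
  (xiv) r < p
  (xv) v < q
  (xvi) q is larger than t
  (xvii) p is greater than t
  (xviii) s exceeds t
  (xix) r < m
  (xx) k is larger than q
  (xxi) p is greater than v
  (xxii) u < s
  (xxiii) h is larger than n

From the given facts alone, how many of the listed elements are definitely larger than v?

From v the given relations immediately reach q, s, n, p.
From those, k, h — 6 in total.
Nothing else is reachable above v; 6 in all.

6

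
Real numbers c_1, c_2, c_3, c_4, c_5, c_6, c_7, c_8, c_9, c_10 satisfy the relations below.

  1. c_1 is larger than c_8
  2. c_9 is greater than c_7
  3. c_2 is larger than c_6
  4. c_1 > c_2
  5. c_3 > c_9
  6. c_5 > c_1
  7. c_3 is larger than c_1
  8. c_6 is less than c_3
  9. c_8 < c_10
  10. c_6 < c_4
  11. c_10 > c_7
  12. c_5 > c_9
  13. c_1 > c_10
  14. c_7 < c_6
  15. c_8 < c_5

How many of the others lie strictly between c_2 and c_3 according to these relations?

The relations place c_2 below c_3. An element lies strictly between them when it is forced above c_2 and also forced below c_3.
Above c_2: {c_1, c_5}. Below c_3: {c_7, c_8, c_10, c_6, c_9, c_1}.
Intersection: {c_1} — 1.

1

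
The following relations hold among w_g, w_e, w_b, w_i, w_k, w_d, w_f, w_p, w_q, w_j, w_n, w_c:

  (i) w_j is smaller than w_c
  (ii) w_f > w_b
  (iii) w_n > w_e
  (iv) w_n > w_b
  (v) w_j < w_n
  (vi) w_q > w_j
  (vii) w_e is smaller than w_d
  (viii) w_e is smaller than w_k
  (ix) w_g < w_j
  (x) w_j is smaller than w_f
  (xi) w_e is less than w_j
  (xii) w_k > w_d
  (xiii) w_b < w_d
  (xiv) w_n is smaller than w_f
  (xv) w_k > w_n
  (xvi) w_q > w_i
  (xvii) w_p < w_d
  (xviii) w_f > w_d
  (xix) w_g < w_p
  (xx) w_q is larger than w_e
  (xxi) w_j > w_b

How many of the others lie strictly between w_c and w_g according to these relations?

Chaining upward from w_g reaches: w_j, w_q, w_p, w_n, w_d, w_k, w_f.
Chaining downward from w_c reaches: w_e, w_b, w_j.
Strictly between w_g and w_c are those in both lists: w_j — 1 element.

1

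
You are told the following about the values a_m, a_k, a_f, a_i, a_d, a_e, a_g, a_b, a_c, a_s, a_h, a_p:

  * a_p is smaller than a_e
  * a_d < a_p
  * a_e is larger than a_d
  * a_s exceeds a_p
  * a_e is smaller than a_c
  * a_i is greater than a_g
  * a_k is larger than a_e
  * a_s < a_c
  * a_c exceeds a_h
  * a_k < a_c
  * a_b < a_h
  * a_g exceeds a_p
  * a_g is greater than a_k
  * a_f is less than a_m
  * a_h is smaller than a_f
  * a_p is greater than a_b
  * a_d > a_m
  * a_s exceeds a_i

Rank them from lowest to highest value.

Each adjacent pair is fixed by a given relation: a_b < a_h; a_h < a_f; a_f < a_m; a_m < a_d; a_d < a_p; a_p < a_e; a_e < a_k; a_k < a_g; a_g < a_i; a_i < a_s; a_s < a_c. Chaining them end to end gives the full order.

a_b < a_h < a_f < a_m < a_d < a_p < a_e < a_k < a_g < a_i < a_s < a_c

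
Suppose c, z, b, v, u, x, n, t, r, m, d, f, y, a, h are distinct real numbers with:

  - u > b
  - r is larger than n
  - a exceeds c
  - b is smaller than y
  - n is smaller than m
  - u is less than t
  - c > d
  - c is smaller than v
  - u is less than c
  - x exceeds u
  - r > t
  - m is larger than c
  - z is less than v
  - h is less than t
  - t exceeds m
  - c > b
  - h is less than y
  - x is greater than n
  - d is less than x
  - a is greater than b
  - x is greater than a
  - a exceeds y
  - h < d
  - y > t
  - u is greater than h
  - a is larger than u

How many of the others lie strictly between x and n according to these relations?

The relations place n below x. An element lies strictly between them when it is forced above n and also forced below x.
Above n: {m, t, y, a, r}. Below x: {h, b, u, d, c, m, t, y, a}.
Intersection: {m, t, y, a} — 4.

4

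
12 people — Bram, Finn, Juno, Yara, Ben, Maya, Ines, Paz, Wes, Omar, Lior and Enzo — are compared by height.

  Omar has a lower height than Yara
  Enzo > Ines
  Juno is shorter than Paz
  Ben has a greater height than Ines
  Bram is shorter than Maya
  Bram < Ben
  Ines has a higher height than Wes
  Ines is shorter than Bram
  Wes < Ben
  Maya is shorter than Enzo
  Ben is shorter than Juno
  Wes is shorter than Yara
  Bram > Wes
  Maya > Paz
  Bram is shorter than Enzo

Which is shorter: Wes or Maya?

The relevant relations are Wes < Ines; Ines < Ben; Ben < Juno; Juno < Paz; Paz < Maya.
Chaining these gives Wes < Ines < Ben < Juno < Paz < Maya.
So Wes < Maya; Wes is the shorter of the two.

Wes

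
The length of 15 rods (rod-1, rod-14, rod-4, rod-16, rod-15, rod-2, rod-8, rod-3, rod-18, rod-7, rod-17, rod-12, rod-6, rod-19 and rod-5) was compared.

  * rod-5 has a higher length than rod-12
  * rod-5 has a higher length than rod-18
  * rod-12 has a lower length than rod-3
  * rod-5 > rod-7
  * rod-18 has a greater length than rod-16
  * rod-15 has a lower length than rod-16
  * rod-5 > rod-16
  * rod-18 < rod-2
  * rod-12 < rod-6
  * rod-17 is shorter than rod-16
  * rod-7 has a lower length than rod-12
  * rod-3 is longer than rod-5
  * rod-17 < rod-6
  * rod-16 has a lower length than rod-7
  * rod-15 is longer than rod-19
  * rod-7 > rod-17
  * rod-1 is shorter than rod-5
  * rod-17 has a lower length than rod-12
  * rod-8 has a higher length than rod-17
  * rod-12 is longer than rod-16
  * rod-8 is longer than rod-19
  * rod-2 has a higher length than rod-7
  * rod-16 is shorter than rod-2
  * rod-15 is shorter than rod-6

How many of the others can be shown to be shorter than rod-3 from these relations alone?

From rod-3 the given relations immediately reach rod-12, rod-5.
From those, rod-1, rod-17, rod-16, rod-7, rod-18 — 7 in total.
From those, rod-15 — 8 in total.
From those, rod-19 — 9 in total.
No other element is forced below rod-3 by the given relations, so the count is 9.

9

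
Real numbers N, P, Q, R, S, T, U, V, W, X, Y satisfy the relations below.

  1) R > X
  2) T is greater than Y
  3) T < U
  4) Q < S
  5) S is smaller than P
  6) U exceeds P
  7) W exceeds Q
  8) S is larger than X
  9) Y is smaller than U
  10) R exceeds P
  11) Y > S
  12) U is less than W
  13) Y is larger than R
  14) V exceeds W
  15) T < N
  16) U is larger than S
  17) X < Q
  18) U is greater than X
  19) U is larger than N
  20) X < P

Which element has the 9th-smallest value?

Chaining the given pairs: X < Q < S < P < R < Y < T < N < U < W < V.
The 9th smallest is U.

U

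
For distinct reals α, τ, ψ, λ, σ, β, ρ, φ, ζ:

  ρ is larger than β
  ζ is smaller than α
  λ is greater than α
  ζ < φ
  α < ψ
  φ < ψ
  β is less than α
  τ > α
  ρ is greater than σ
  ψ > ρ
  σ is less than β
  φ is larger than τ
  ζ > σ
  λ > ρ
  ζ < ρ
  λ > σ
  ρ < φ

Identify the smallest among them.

Chaining upward from σ: directly above it, ζ, β, ρ, λ; then α, φ, ψ; then τ.
That covers every other element, and nothing is given below σ, so σ is the smallest.

σ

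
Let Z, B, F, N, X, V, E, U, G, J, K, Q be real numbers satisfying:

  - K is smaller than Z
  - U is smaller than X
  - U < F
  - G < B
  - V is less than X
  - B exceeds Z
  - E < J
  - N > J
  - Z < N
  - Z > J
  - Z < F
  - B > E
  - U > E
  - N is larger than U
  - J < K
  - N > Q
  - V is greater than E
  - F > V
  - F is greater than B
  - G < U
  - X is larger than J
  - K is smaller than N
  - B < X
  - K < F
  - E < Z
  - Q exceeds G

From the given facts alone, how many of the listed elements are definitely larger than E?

From E the given relations immediately reach U, J, Z, V, B.
From those, K, F, N, X — 9 in total.
Nothing else is reachable above E; 9 in all.

9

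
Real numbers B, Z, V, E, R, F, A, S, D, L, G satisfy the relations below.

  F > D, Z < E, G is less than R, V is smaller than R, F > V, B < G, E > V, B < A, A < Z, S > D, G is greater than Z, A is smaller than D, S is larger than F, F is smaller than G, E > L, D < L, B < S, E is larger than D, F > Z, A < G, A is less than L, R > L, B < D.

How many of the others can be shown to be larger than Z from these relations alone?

The elements the relations force above Z are F, S, G, R, E — no chain reaches any other.
That is 5.

5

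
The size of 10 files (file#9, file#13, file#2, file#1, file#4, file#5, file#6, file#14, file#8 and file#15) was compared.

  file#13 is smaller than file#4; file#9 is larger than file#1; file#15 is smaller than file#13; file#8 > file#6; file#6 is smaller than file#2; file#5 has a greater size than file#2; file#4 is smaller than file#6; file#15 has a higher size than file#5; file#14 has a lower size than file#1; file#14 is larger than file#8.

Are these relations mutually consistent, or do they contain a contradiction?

Chaining the given relations yields file#2 < file#5 < file#15 < file#13 < file#4 < file#6, so file#2 < file#6. But one relation states file#6 < file#2. These cannot both hold.

inconsistent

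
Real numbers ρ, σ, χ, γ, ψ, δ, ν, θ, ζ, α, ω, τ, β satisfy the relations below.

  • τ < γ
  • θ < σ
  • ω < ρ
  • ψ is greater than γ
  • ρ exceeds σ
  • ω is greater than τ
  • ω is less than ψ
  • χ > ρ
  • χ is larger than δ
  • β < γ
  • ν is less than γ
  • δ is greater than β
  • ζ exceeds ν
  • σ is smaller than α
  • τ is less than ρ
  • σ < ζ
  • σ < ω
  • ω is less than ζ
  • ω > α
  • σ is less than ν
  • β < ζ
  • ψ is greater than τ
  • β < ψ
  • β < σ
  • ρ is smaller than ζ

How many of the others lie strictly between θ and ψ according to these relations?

5

The relations place θ below ψ. An element lies strictly between them when it is forced above θ and also forced below ψ.
Above θ: {σ, α, ω, ν, ρ, γ, ζ, χ}. Below ψ: {β, σ, α, τ, ω, ν, γ}.
Intersection: {σ, α, ω, ν, γ} — 5.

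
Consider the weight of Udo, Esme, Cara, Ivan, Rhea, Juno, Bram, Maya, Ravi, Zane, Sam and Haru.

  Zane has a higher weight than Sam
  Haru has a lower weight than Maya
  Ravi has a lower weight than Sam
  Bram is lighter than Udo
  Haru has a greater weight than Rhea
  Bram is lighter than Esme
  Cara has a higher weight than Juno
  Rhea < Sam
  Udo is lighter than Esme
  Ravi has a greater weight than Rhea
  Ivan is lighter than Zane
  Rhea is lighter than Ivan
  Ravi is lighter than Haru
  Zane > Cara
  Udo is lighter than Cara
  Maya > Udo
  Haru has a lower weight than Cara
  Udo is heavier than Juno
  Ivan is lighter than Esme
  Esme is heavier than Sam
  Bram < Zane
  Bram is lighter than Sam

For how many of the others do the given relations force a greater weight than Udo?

From Udo the given relations immediately reach Maya, Esme, Cara.
From those, Zane — 4 in total.
Nothing else is reachable above Udo; 4 in all.

4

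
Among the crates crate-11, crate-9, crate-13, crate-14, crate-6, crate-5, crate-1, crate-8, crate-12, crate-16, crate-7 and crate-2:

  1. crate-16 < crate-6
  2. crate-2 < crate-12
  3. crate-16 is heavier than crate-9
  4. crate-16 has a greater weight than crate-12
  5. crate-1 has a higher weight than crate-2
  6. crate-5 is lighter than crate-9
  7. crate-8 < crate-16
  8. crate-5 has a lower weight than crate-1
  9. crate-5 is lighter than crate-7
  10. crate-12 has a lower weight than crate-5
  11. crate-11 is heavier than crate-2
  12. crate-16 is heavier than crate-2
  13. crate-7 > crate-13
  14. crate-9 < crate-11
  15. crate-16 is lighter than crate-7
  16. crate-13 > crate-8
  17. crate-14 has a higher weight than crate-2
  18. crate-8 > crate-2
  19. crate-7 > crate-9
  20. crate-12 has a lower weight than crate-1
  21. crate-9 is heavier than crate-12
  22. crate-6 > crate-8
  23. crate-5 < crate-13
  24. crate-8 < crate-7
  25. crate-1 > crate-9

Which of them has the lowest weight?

crate-12 is not least since crate-2 < crate-12; crate-5 is not least since crate-12 < crate-5; crate-8 is not least since crate-2 < crate-8; crate-9 is not least since crate-5 < crate-9; crate-16 is not least since crate-2 < crate-16; crate-13 is not least since crate-8 < crate-13; crate-11 is not least since crate-2 < crate-11; crate-1 is not least since crate-2 < crate-1; crate-7 is not least since crate-9 < crate-7; crate-14 is not least since crate-2 < crate-14; crate-6 is not least since crate-8 < crate-6.
Only crate-2 has nothing below it, so crate-2 is the lowest weight.

crate-2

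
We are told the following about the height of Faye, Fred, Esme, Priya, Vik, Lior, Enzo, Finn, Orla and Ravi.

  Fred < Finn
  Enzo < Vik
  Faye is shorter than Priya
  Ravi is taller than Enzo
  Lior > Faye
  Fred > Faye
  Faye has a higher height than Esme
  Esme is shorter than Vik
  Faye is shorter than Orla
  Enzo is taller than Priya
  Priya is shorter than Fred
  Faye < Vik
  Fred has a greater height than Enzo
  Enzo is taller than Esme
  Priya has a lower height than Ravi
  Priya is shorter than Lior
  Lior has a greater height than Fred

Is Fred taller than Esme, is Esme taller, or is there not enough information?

Fred

The relevant relations are Esme < Faye; Faye < Priya; Priya < Enzo; Enzo < Fred.
Chaining these gives Esme < Faye < Priya < Enzo < Fred.
So Fred is taller.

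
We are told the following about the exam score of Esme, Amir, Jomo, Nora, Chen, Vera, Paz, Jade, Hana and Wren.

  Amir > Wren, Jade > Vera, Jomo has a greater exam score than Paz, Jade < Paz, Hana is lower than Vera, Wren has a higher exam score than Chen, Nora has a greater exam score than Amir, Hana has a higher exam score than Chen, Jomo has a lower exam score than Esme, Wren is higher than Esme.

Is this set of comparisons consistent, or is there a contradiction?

consistent

The single ordering Chen < Hana < Vera < Jade < Paz < Jomo < Esme < Wren < Amir < Nora satisfies every listed relation, so no contradiction arises.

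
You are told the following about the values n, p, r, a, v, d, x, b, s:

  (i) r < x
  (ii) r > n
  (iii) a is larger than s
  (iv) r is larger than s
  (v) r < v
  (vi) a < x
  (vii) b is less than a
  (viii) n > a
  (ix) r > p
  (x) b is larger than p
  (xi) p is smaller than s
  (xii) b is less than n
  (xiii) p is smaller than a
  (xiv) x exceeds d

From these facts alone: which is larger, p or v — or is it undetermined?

v

The relevant relations are p < b; b < n; n < r; r < v.
Chaining these gives p < b < n < r < v.
So v is larger.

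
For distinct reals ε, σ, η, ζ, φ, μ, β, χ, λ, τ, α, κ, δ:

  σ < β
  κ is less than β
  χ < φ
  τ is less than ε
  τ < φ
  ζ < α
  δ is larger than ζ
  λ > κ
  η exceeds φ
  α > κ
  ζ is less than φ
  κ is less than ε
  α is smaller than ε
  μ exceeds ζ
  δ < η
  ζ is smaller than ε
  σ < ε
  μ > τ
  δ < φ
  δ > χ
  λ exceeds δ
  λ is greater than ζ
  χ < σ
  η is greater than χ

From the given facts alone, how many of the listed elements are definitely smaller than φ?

Directly below φ: ζ, χ, δ, τ.
Nothing else is reachable below φ; 4 in all.

4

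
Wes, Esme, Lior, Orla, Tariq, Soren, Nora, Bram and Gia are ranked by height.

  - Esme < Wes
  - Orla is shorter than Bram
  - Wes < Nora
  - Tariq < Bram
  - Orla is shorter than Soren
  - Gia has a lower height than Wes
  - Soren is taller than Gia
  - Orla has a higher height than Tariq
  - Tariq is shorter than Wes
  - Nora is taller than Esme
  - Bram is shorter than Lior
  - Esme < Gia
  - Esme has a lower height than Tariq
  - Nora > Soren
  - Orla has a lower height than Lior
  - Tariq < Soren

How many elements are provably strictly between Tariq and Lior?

2

The relations place Tariq below Lior. An element lies strictly between them when it is forced above Tariq and also forced below Lior.
Above Tariq: {Orla, Soren, Bram, Wes, Nora}. Below Lior: {Esme, Orla, Bram}.
Intersection: {Orla, Bram} — 2.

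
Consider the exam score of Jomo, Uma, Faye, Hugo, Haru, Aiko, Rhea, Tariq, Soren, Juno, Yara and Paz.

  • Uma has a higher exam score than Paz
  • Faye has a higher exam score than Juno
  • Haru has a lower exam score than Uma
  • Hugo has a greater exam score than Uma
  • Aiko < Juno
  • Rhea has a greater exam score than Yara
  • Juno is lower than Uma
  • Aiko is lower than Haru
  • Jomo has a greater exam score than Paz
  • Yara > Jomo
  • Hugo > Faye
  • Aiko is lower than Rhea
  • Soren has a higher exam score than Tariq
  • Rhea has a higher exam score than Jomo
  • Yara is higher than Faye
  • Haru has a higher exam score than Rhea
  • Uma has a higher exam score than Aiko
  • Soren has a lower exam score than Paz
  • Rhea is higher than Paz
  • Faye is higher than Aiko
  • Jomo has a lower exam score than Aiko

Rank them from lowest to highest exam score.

Tariq < Soren < Paz < Jomo < Aiko < Juno < Faye < Yara < Rhea < Haru < Uma < Hugo

The consecutive links are each given: Tariq < Soren; Soren < Paz; Paz < Jomo; Jomo < Aiko; Aiko < Juno; Juno < Faye; Faye < Yara; Yara < Rhea; Rhea < Haru; Haru < Uma; Uma < Hugo.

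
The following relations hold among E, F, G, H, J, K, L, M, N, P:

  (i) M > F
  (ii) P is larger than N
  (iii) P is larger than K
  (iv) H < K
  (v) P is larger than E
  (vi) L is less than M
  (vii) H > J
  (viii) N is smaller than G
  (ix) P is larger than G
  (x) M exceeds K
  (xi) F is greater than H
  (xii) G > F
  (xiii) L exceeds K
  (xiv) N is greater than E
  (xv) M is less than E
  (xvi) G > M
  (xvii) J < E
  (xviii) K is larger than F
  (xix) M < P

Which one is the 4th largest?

E

Piecing the relations together gives one ordering: J < H < F < K < L < M < E < N < G < P.
Counting 4 from the largest end gives E.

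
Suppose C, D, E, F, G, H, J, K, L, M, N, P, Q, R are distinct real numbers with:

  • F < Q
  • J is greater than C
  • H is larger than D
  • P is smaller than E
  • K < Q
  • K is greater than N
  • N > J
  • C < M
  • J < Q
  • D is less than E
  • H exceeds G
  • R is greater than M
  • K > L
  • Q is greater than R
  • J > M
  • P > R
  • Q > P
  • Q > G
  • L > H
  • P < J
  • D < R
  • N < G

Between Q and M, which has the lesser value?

M

The relevant relations are M < R; R < P; P < J; J < N; N < G; G < H; H < L; L < K; K < Q.
Together: M < R < P < J < N < G < H < L < K < Q.
So M < Q; M is the smaller of the two.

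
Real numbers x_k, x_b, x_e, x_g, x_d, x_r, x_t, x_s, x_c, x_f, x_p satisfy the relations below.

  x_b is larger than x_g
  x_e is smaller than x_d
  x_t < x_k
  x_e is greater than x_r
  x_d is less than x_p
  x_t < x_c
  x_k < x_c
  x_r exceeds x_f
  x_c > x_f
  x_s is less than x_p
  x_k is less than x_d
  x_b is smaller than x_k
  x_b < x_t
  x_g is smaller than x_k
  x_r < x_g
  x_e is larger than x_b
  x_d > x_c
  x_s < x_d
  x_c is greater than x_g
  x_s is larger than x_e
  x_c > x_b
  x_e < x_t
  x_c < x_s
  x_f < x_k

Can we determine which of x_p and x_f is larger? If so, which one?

x_p

Link the given pairs in sequence: x_f < x_r; x_r < x_g; x_g < x_b; x_b < x_e; x_e < x_t; x_t < x_k; x_k < x_c; x_c < x_s; x_s < x_d; x_d < x_p.
Together: x_f < x_r < x_g < x_b < x_e < x_t < x_k < x_c < x_s < x_d < x_p.
So x_p is larger.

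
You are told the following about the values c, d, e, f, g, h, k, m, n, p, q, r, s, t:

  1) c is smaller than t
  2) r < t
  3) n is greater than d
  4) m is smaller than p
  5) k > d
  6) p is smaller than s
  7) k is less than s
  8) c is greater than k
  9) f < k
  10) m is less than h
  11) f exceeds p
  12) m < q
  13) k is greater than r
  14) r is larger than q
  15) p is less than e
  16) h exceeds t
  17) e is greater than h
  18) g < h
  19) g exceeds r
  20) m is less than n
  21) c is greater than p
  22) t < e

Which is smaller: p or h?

Following the relations from p: p < f < k < c < t < h.
So p < h; p is the smaller of the two.

p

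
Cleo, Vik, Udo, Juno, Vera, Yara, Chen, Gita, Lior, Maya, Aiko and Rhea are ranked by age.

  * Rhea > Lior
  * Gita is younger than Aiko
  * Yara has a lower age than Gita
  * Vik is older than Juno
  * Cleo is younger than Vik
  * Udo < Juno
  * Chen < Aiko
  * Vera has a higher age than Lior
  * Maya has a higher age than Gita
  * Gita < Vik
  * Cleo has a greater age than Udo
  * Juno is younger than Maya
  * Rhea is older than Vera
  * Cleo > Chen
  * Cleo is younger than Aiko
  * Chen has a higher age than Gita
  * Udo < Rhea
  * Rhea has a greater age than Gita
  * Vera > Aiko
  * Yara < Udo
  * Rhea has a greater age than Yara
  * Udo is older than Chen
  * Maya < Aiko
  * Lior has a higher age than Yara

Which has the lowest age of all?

Gita is not least since Yara < Gita; Chen is not least since Gita < Chen; Udo is not least since Yara < Udo; Juno is not least since Udo < Juno; Lior is not least since Yara < Lior; Cleo is not least since Udo < Cleo; Vik is not least since Cleo < Vik; Maya is not least since Juno < Maya; Aiko is not least since Maya < Aiko; Vera is not least since Lior < Vera; Rhea is not least since Yara < Rhea.
Only Yara has nothing below it, so Yara is the lowest age.

Yara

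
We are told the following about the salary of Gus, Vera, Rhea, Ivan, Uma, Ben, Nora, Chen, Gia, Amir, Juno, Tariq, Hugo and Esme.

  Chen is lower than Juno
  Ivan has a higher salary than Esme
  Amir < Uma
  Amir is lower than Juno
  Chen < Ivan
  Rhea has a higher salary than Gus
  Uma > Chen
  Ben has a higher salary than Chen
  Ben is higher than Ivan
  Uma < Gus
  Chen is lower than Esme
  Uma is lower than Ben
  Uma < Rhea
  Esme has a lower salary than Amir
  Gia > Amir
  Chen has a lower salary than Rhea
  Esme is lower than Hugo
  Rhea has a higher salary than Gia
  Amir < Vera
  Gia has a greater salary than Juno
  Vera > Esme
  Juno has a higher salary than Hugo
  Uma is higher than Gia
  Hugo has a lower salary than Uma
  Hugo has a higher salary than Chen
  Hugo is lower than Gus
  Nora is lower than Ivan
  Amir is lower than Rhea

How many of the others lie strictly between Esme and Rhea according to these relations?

6

The relations place Esme below Rhea. An element lies strictly between them when it is forced above Esme and also forced below Rhea.
Above Esme: {Hugo, Amir, Juno, Ivan, Vera, Gia, Uma, Gus, Ben}. Below Rhea: {Chen, Hugo, Amir, Juno, Gia, Uma, Gus}.
Intersection: {Hugo, Amir, Juno, Gia, Uma, Gus} — 6.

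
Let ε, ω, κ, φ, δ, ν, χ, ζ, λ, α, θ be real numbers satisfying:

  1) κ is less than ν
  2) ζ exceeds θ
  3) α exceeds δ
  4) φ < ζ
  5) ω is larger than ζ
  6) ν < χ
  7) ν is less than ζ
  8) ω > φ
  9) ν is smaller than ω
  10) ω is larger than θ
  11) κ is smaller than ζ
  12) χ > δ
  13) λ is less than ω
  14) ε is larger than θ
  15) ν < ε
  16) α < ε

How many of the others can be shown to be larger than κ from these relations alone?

5

Directly above κ: ν, ζ.
One step further: χ, ω, ε (5 so far).
Nothing else is reachable above κ; 5 in all.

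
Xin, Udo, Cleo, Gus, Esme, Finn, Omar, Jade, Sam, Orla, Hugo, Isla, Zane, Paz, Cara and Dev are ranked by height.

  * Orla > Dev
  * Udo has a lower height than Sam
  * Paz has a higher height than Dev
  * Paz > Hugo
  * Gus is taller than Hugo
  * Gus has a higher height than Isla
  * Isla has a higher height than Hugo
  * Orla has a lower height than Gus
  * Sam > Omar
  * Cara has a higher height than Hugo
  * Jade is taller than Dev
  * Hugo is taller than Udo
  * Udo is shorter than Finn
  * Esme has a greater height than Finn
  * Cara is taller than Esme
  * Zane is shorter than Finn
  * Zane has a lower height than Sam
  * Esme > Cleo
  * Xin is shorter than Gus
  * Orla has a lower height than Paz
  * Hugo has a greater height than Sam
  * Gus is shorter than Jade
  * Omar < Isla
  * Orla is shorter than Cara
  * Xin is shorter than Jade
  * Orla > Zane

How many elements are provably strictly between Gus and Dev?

1

Chaining upward from Dev reaches: Orla, Paz, Jade, Cara.
Chaining downward from Gus reaches: Xin, Udo, Zane, Omar, Sam, Hugo, Isla, Orla.
Strictly between Dev and Gus are those in both lists: Orla — 1 element.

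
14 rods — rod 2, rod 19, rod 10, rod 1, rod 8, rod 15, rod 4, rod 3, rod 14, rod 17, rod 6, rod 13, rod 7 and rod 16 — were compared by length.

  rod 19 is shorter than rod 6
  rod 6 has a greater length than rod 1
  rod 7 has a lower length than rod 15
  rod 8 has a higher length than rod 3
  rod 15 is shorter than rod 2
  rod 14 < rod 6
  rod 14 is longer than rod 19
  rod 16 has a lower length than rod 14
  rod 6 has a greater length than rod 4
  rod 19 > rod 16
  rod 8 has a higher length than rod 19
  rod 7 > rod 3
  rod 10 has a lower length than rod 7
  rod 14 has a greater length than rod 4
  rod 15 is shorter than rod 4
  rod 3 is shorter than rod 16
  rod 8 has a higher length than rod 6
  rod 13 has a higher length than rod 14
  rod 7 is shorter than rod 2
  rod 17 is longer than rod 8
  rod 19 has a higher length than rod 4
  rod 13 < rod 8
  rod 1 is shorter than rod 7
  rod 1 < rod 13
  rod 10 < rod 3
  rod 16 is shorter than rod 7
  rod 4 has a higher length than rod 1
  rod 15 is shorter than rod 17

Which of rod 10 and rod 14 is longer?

rod 14

Following the relations from rod 10: rod 10 < rod 3 < rod 16 < rod 7 < rod 15 < rod 4 < rod 19 < rod 14.
So rod 10 < rod 14; rod 14 is the longer of the two.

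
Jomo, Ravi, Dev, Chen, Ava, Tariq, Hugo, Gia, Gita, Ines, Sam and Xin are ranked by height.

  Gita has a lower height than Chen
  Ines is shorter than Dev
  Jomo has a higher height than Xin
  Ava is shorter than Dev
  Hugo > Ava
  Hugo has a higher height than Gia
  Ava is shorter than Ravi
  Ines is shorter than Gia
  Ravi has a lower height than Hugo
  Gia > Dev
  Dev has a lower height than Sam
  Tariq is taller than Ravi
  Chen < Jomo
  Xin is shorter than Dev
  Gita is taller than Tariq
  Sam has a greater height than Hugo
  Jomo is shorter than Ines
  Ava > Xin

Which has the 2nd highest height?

Hugo

Chaining the given pairs: Xin < Ava < Ravi < Tariq < Gita < Chen < Jomo < Ines < Dev < Gia < Hugo < Sam.
The 2nd largest is Hugo.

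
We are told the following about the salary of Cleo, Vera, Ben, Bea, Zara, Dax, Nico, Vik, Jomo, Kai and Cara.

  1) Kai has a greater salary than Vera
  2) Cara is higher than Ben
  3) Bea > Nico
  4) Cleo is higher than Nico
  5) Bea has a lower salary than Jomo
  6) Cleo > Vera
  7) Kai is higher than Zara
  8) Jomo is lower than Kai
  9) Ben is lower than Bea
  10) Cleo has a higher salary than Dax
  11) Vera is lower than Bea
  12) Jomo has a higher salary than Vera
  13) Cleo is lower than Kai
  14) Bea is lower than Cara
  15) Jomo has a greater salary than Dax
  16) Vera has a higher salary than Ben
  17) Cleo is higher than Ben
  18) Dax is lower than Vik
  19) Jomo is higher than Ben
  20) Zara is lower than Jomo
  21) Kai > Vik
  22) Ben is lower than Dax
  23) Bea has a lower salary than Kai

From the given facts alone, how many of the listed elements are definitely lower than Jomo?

From Jomo the given relations immediately reach Ben, Vera, Dax, Bea, Zara.
From those, Nico — 6 in total.
No other element is forced below Jomo by the given relations, so the count is 6.

6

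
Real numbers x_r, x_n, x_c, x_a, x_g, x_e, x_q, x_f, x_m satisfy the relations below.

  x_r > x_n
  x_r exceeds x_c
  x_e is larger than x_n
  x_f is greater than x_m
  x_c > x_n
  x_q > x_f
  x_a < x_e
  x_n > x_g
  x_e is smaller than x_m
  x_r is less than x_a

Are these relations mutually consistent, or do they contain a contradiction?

Every relation is compatible with x_g < x_n < x_c < x_r < x_a < x_e < x_m < x_f < x_q; the set is consistent.

consistent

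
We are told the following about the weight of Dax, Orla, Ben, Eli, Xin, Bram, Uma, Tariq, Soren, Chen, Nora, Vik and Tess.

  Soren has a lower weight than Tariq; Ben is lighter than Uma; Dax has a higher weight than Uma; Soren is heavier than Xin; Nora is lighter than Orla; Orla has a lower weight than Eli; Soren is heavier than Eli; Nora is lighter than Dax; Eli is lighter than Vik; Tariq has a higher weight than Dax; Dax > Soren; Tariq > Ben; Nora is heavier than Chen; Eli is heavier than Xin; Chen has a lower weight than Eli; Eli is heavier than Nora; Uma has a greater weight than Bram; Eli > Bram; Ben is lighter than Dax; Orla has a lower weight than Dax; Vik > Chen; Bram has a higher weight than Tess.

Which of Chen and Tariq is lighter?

Chen < Nora and Nora < Orla give Chen < Orla.
Then Orla < Eli extends the chain to Eli.
With Eli < Soren: Chen < Nora < Orla < Eli < Soren.
With Soren < Dax: Chen < Nora < Orla < Eli < Soren < Dax.
Then Dax < Tariq extends the chain to Tariq.
So Chen < Tariq; Chen is the lighter of the two.

Chen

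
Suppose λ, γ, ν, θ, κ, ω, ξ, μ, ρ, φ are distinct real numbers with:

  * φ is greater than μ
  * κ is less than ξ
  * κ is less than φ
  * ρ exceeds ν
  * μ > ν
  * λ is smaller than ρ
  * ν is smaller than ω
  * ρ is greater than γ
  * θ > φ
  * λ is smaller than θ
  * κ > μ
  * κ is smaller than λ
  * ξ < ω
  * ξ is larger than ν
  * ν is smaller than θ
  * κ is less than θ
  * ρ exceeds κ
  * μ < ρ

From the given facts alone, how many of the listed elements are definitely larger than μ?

From μ the given relations immediately reach κ, φ, ρ.
From those, λ, ξ, θ — 6 in total.
From those, ω — 7 in total.
Nothing else is reachable above μ; 7 in all.

7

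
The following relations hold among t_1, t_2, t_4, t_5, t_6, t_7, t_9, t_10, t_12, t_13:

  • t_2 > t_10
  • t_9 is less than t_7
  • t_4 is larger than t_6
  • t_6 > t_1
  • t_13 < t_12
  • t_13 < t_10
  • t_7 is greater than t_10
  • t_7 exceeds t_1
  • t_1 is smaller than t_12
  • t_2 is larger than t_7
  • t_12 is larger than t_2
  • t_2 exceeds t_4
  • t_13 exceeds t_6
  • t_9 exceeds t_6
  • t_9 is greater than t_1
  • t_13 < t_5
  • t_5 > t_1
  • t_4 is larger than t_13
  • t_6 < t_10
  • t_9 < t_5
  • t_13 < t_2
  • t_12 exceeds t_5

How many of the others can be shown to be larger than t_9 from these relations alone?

From t_9 the given relations immediately reach t_5, t_7.
From those, t_2, t_12 — 4 in total.
No other element is forced above t_9 by the given relations, so the count is 4.

4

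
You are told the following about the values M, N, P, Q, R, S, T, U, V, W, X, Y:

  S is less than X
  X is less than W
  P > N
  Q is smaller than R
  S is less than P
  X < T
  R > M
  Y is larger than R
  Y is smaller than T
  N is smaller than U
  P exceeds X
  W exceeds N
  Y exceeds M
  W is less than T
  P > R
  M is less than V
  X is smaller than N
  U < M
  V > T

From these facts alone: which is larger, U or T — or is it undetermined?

T

U < M and M < R give U < R.
With R < Y: U < M < R < Y.
With Y < T: U < M < R < Y < T.
So T is larger.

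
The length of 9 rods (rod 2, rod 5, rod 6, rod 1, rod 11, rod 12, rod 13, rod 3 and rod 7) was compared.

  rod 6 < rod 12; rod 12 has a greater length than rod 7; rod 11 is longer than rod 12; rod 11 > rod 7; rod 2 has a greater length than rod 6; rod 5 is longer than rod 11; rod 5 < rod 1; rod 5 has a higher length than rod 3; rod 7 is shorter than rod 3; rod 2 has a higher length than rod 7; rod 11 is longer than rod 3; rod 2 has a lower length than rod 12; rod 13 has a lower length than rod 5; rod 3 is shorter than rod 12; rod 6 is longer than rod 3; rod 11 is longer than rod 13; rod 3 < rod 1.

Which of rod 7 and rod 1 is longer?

rod 7 < rod 3 and rod 3 < rod 6 give rod 7 < rod 6.
Then rod 6 < rod 2 extends the chain to rod 2.
With rod 2 < rod 12: rod 7 < rod 3 < rod 6 < rod 2 < rod 12.
Then rod 12 < rod 11 extends the chain to rod 11.
With rod 11 < rod 5: rod 7 < rod 3 < rod 6 < rod 2 < rod 12 < rod 11 < rod 5.
With rod 5 < rod 1: rod 7 < rod 3 < rod 6 < rod 2 < rod 12 < rod 11 < rod 5 < rod 1.
So rod 7 < rod 1; rod 1 is the longer of the two.

rod 1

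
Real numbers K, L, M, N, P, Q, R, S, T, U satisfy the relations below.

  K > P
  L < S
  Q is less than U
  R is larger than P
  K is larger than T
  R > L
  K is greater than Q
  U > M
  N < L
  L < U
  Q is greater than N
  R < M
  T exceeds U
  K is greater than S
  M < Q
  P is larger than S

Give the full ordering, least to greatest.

Nothing is placed below N, so it is least; from there N < L; L < S; S < P; P < R; R < M; M < Q; Q < U; U < T; T < K, each given directly.

N < L < S < P < R < M < Q < U < T < K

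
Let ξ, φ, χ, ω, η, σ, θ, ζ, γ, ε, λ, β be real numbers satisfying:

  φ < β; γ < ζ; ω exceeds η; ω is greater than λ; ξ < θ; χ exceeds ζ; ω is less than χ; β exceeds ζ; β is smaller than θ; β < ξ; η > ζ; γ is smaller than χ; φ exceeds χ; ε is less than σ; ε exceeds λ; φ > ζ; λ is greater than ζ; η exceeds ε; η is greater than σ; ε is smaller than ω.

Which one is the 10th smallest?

β

Piecing the relations together gives one ordering: γ < ζ < λ < ε < σ < η < ω < χ < φ < β < ξ < θ.
Counting 10 from the smallest end gives β.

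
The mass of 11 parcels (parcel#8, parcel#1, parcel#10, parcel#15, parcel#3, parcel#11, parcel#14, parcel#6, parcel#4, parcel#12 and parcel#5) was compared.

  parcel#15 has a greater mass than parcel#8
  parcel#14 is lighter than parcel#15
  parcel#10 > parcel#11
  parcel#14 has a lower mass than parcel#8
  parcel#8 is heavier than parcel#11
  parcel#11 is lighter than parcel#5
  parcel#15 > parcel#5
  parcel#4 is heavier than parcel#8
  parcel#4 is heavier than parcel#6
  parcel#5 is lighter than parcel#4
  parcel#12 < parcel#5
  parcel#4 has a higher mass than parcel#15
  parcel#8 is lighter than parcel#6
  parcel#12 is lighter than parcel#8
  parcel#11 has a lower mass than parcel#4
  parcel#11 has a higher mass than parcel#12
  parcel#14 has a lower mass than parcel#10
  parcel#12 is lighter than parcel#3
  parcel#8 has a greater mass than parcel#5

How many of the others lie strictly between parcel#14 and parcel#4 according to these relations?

3

Chaining upward from parcel#14 reaches: parcel#8, parcel#10, parcel#15, parcel#6.
Chaining downward from parcel#4 reaches: parcel#12, parcel#11, parcel#5, parcel#8, parcel#15, parcel#6.
Strictly between parcel#14 and parcel#4 are those in both lists: parcel#8, parcel#15, parcel#6 — 3 elements.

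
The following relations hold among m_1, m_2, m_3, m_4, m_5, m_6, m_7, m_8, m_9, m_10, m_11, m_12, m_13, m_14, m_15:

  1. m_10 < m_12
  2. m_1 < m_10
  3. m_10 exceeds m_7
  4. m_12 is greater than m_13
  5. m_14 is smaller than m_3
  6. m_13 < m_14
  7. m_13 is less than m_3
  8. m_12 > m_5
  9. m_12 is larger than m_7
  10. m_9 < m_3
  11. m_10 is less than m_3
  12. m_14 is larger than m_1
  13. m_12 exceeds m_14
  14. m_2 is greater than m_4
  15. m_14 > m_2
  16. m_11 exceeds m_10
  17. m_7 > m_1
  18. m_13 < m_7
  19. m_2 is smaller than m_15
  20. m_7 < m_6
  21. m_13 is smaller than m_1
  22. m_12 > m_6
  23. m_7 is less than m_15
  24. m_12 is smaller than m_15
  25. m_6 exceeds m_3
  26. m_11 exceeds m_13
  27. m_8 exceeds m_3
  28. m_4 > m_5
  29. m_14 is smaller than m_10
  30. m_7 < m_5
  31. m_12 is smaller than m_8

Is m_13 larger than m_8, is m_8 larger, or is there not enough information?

Following the relations from m_13: m_13 < m_1 < m_7 < m_5 < m_4 < m_2 < m_14 < m_10 < m_3 < m_6 < m_12 < m_8.
So m_8 is larger.

m_8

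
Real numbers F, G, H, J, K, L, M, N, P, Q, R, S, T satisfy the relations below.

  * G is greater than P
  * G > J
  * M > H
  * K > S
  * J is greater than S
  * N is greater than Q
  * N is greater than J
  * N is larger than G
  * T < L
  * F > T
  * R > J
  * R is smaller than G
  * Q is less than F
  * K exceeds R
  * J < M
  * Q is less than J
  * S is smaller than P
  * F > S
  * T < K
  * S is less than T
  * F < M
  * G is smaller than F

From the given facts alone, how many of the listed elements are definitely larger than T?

The elements the relations force above T are K, F, M, L — no chain reaches any other.
That is 4.

4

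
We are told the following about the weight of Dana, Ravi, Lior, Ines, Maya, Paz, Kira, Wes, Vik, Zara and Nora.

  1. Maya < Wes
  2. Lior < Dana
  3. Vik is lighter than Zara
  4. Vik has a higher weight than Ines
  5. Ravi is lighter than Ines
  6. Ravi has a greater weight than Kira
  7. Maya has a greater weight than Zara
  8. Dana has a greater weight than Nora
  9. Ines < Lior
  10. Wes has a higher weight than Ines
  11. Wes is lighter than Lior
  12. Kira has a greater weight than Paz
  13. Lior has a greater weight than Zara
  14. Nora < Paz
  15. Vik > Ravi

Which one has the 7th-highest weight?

Chaining the given pairs: Nora < Paz < Kira < Ravi < Ines < Vik < Zara < Maya < Wes < Lior < Dana.
The 7th largest is Ines.

Ines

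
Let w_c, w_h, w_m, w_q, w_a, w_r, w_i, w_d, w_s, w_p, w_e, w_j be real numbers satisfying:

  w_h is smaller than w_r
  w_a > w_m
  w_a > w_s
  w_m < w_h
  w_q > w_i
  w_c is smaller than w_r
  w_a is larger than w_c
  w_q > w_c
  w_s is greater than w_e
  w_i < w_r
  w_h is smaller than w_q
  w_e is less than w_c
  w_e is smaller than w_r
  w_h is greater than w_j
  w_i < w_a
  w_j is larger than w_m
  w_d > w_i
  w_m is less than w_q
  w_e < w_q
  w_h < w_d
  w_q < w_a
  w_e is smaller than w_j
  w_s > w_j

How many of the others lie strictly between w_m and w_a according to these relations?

4

Chaining upward from w_m reaches: w_j, w_s, w_h, w_r, w_q, w_d.
Chaining downward from w_a reaches: w_i, w_e, w_j, w_s, w_h, w_c, w_q.
Strictly between w_m and w_a are those in both lists: w_j, w_s, w_h, w_q — 4 elements.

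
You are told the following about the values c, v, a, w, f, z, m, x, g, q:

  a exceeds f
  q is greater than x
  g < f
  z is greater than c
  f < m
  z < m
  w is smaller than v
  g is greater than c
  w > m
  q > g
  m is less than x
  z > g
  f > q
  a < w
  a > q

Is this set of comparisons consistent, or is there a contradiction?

We have f < m stated directly, yet also m < x < q < f by chaining the others — so m < f. Contradiction.

inconsistent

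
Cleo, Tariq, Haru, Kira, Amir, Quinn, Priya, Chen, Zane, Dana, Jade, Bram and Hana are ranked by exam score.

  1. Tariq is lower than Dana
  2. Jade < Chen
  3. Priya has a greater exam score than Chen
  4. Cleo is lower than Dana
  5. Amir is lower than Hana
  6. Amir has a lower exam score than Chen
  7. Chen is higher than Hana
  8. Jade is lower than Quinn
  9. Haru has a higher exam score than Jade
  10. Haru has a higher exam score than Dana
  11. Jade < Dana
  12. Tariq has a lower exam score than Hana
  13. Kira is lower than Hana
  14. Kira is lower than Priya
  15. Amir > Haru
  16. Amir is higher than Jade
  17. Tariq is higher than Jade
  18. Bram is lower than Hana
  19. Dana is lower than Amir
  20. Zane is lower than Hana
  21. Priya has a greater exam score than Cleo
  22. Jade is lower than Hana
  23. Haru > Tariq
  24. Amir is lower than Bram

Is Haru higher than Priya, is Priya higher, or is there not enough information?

Priya

The relevant relations are Haru < Amir; Amir < Bram; Bram < Hana; Hana < Chen; Chen < Priya.
Together: Haru < Amir < Bram < Hana < Chen < Priya.
So Priya is higher.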